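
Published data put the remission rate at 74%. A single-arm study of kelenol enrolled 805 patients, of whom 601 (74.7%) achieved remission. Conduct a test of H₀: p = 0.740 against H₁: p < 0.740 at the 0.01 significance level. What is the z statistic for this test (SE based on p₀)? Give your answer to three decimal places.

p̂ = 601/805 ≈ 0.74658.
SE = √(p₀(1−p₀)/n) = √(0.1924/805) = 0.01546.
z = (0.74658 − 0.74)/0.01546 = 0.00658/0.01546 = 0.426.
p-value = P(Z < 0.426) ≈ 0.6649; since p > α = 0.01, fail to reject H₀.

z = 0.426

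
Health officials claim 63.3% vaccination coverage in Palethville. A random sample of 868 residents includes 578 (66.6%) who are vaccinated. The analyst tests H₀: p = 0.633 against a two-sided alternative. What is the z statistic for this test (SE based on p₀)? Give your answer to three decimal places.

z = 2.011

p̂ = 578/868 ≈ 0.66590.
SE = √(p₀(1−p₀)/n) = √(0.23231/868) = 0.01636.
z = (0.66590 − 0.633)/0.01636 = 0.03290/0.01636 = 2.011.
p-value = 2·P(Z > 2.011) ≈ 0.0443.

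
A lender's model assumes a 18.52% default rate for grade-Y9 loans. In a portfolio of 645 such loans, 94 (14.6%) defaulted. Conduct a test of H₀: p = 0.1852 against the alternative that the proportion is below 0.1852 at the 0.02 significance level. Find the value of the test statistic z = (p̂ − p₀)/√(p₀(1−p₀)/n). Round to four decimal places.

p̂ = 94/645 = 0.1457364.
Under H₀, SE = √(0.1852·0.8148/645) = √(0.000233955) = 0.0152956.
z = (0.1457364 − 0.1852)/0.0152956 = -0.0394636/0.0152956 = -2.5801.
p-value = P(Z < -2.580) ≈ 0.0049. With α = 0.02, reject H₀.

z = -2.5801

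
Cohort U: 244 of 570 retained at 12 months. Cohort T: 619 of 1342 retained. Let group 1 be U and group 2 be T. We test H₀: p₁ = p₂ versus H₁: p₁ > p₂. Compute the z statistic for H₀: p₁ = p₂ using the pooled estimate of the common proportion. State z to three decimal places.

p̂₁ = 244/570 = 0.42807, p̂₂ = 619/1342 = 0.46125.
Pooled p̂ = (244+619)/(570+1342) = 863/1912 = 0.45136.
SE = √(p̂(1−p̂)(1/n₁+1/n₂)) = √(0.45136·0.54864·0.00249954) = √(0.000618972) = 0.02488.
z = (0.42807 − 0.46125)/0.02488 = -0.03318/0.02488 = -1.334.
p-value = P(Z > -1.334) ≈ 0.9089.

z = -1.334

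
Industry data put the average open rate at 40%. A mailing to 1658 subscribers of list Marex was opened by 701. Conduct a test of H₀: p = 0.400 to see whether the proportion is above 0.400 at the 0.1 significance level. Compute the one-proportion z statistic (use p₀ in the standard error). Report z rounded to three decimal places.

p̂ = 701/1658 ≈ 0.42280.
Under H₀, SE = √(0.4·0.6/1658) = √(0.000144753) = 0.01203.
z = (0.42280 − 0.4)/0.01203 = 0.02280/0.01203 = 1.895.
p-value = P(Z > 1.895) ≈ 0.0291, so at α = 0.1 we reject H₀.

z = 1.895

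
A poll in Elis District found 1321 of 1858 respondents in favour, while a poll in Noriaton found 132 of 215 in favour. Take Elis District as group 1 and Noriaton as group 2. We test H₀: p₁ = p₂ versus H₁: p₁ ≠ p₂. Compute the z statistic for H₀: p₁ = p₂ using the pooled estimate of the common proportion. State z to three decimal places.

p̂₁ = 1321/1858 = 0.71098, p̂₂ = 132/215 = 0.61395.
Pooled p̂ = (1321+132)/(1858+215) = 1453/2073 = 0.70092.
SE = √(p̂(1−p̂)(1/n₁+1/n₂)) = √(0.70092·0.29908·0.00518938) = √(0.00108786) = 0.03298.
z = (0.71098 − 0.61395)/0.03298 = 0.09703/0.03298 = 2.942.

z = 2.942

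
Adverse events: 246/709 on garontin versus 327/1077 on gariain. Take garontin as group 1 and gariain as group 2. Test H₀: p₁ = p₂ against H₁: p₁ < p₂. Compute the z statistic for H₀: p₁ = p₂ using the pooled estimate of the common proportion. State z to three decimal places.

p̂₁ = 246/709 = 0.34697, p̂₂ = 327/1077 = 0.30362.
Pooled p̂ = (246+327)/(709+1077) = 573/1786 = 0.32083.
SE = √(0.217898 × 0.00233894) = 0.02258.
z = (0.34697 − 0.30362)/0.02258 = 0.04335/0.02258 = 1.920.

z = 1.920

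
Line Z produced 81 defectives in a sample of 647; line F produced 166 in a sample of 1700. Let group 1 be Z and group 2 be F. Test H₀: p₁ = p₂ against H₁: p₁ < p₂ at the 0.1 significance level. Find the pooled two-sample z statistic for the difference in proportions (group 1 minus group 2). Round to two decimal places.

z = 1.94

p̂₁ = 81/647 = 0.1252, p̂₂ = 166/1700 = 0.0976.
Pooled p̂ = (81+166)/(647+1700) = 247/2347 = 0.1052.
SE = √(0.0941651 × 0.00213383) = 0.0142.
z = (0.1252 − 0.0976)/0.0142 = 0.0276/0.0142 = 1.94.
p-value = P(Z < 1.943) ≈ 0.9740, so at α = 0.1 we fail to reject H₀.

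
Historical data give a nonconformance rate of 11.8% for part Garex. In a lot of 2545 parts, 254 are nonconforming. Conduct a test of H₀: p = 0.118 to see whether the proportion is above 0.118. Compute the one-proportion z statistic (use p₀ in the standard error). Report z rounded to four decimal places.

p̂ = 254/2545 ≈ 0.0998035.
Standard error under H₀: √(0.118×0.882/2545) = 0.0063949.
z = (0.0998035 − 0.118)/0.0063949 = -0.0181965/0.0063949 = -2.8455.

z = -2.8455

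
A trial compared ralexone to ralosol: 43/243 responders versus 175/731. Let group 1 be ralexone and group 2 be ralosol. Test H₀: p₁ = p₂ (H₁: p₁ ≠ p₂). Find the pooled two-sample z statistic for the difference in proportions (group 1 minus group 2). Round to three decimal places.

z = -2.023

p̂₁ = 43/243 ≈ 0.176955, p̂₂ = 175/731 ≈ 0.239398.
Pooled p̂ = (43+175)/(243+731) = 218/974 = 0.223819.
SE = √(p̂(1−p̂)(1/n₁+1/n₂)) = √(0.223819·0.776181·0.00548322) = √(0.000952567) = 0.030864.
z = (0.176955 − 0.239398)/0.030864 = -0.062443/0.030864 = -2.023.
Two-sided p-value ≈ 2·Φ(−2.023) = 0.0431.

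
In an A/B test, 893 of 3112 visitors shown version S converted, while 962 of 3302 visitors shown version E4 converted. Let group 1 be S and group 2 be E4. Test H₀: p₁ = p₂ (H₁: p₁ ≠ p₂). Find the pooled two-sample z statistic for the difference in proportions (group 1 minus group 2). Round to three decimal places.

z = -0.387

p̂₁ = 893/3112 = 0.28695, p̂₂ = 962/3302 = 0.29134.
Pooled p̂ = (893+962)/(3112+3302) = 1855/6414 = 0.28921.
SE = √(0.205568 × 0.000624184) = 0.01133.
z = (0.28695 − 0.29134)/0.01133 = -0.00439/0.01133 = -0.387.
Two-sided p-value ≈ 2·Φ(−0.387) = 0.6987.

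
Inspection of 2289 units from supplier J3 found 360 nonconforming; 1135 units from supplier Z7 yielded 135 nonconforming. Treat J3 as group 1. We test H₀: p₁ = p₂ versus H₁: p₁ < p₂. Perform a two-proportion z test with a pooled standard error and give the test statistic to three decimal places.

p̂₁ = 360/2289 ≈ 0.15727, p̂₂ = 135/1135 ≈ 0.11894.
Pooled p̂ = (360+135)/(2289+1135) = 495/3424 = 0.14457.
SE = √(p̂(1−p̂)(1/n₁+1/n₂)) = √(0.14457·0.85543·0.00131793) = √(0.000162986) = 0.01277.
z = (0.15727 − 0.11894)/0.01277 = 0.03833/0.01277 = 3.002.

z = 3.002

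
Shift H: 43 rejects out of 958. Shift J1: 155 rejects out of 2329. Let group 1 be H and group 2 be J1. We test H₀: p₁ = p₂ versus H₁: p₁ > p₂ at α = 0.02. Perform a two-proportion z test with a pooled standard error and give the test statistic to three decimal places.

p̂₁ = 43/958 = 0.044885, p̂₂ = 155/2329 = 0.066552.
Pooled p̂ = (43+155)/(958+2329) = 198/3287 = 0.060237.
SE = √(0.0566088 × 0.00147321) = 0.009132.
z = (0.044885 − 0.066552)/0.009132 = -0.021667/0.009132 = -2.373.
p-value = P(Z > -2.373) ≈ 0.9912, so at α = 0.02 we fail to reject H₀.

z = -2.373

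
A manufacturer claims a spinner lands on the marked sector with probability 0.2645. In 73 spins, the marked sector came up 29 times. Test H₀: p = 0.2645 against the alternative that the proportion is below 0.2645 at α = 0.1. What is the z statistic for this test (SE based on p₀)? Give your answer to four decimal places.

p̂ = 29/73 ≈ 0.397260.
SE = √(p₀(1−p₀)/n) = √(0.19454/73) = 0.051623.
z = (0.397260 − 0.2645)/0.051623 = 0.132760/0.051623 = 2.5717.
p-value = P(Z < 2.572) ≈ 0.9949. With α = 0.1, fail to reject H₀.

z = 2.5717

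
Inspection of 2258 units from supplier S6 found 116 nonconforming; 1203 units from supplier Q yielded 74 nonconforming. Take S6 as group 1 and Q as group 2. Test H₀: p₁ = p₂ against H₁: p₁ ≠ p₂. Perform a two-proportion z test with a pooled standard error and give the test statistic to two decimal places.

p̂₁ = 116/2258 = 0.0514, p̂₂ = 74/1203 = 0.0615.
Pooled p̂ = (116+74)/(2258+1203) = 190/3461 = 0.0549.
SE = √(p̂(1−p̂)(1/n₁+1/n₂)) = √(0.0549·0.9451·0.00127412) = √(6.61063e-05) = 0.0081.
z = (0.0514 − 0.0615)/0.0081 = -0.0101/0.0081 = -1.25.
Two-sided p-value ≈ 2·Φ(−1.247) = 0.2123.

z = -1.25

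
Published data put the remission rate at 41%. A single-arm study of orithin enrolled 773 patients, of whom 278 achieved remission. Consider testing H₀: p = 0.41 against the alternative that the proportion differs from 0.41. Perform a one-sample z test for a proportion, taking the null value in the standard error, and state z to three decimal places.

z = -2.847

p̂ = 278/773 ≈ 0.35964.
SE = √(p₀(1−p₀)/n) = √(0.2419/773) = 0.01769.
z = (0.35964 − 0.41)/0.01769 = -0.05036/0.01769 = -2.847.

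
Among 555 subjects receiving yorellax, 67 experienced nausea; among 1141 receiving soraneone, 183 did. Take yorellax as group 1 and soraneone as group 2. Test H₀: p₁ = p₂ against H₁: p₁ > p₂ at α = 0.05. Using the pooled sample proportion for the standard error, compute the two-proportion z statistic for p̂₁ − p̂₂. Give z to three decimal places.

z = -2.162

p̂₁ = 67/555 = 0.12072, p̂₂ = 183/1141 = 0.16039.
Pooled p̂ = (67+183)/(555+1141) = 250/1696 = 0.14741.
SE = √(p̂(1−p̂)(1/n₁+1/n₂)) = √(0.14741·0.85259·0.00267823) = √(0.000336592) = 0.01835.
z = (0.12072 − 0.16039)/0.01835 = -0.03967/0.01835 = -2.162.
p-value = P(Z > -2.162) ≈ 0.9847; since p > α = 0.05, fail to reject H₀.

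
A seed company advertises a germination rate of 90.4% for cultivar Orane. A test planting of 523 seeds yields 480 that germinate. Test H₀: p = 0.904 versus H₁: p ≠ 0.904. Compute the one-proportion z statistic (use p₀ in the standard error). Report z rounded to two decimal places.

p̂ = 480/523 = 0.9178.
SE = √(p₀(1−p₀)/n) = √(0.086784/523) = 0.0129.
z = (0.9178 − 0.904)/0.0129 = 0.0138/0.0129 = 1.07.

z = 1.07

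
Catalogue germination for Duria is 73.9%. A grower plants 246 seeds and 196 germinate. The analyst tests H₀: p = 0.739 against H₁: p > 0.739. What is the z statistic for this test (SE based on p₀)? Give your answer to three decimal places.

z = 2.062

p̂ = 196/246 = 0.79675.
Standard error under H₀: √(0.739×0.261/246) = 0.02800.
z = (0.79675 − 0.739)/0.02800 = 0.05775/0.02800 = 2.062.
p-value = P(Z > 2.062) ≈ 0.0196.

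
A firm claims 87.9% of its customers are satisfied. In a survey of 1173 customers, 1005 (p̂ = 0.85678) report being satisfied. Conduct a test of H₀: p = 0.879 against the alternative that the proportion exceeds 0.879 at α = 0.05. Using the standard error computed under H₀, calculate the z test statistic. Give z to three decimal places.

p̂ = 1005/1173 ≈ 0.85678.
Under H₀, SE = √(0.879·0.121/1173) = √(9.06726e-05) = 0.00952.
z = (0.85678 − 0.879)/0.00952 = -0.02222/0.00952 = -2.334.
p-value = P(Z > -2.334) ≈ 0.9902; since p > α = 0.05, fail to reject H₀.

z = -2.334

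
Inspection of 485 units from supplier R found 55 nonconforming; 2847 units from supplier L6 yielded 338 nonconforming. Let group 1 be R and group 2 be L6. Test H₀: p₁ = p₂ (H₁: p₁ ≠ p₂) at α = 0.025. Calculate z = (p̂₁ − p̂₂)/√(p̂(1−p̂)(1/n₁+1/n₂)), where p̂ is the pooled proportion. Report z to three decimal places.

z = -0.336

p̂₁ = 55/485 = 0.11340, p̂₂ = 338/2847 = 0.11872.
Pooled p̂ = (55+338)/(485+2847) = 393/3332 = 0.11795.
SE = √(0.104036 × 0.0024131) = 0.01584.
z = (0.11340 − 0.11872)/0.01584 = -0.00532/0.01584 = -0.336.
p-value = 2·P(Z > 0.336) ≈ 0.7371, so at α = 0.025 we fail to reject H₀.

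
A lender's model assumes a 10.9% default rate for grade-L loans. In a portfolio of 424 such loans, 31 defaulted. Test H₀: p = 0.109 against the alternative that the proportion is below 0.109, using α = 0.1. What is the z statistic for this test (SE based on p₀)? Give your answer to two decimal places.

p̂ = 31/424 ≈ 0.07311.
SE = √(p₀(1−p₀)/n) = √(0.097119/424) = 0.01513.
z = (0.07311 − 0.109)/0.01513 = -0.03589/0.01513 = -2.37.
p-value = P(Z < -2.371) ≈ 0.0089; since p < α = 0.1, reject H₀.

z = -2.37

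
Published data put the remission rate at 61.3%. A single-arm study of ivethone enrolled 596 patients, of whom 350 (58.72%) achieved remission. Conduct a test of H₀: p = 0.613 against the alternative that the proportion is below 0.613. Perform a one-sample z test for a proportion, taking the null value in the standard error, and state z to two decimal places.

p̂ = 350/596 = 0.5872.
SE = √(p₀(1−p₀)/n) = √(0.23723/596) = 0.0200.
z = (0.5872 − 0.613)/0.0200 = -0.0258/0.0200 = -1.29.
p-value = P(Z < -1.291) ≈ 0.0984.

z = -1.29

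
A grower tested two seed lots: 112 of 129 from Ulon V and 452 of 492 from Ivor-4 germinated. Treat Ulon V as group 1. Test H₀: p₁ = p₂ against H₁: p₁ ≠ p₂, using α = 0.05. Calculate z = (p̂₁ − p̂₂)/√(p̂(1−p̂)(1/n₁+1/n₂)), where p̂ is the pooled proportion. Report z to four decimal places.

p̂₁ = 112/129 ≈ 0.868217, p̂₂ = 452/492 ≈ 0.918699.
Pooled p̂ = (112+452)/(129+492) = 564/621 = 0.908213.
SE = √(p̂(1−p̂)(1/n₁+1/n₂)) = √(0.908213·0.091787·0.00978446) = √(0.000815657) = 0.028560.
z = (0.868217 − 0.918699)/0.028560 = -0.050482/0.028560 = -1.7676.
Two-sided p-value ≈ 2·Φ(−1.768) = 0.0771; since p > α = 0.05, fail to reject H₀.

z = -1.7676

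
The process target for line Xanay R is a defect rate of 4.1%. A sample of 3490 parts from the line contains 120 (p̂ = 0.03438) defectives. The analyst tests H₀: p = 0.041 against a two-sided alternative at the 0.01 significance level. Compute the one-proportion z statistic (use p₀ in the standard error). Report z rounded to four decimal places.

p̂ = 120/3490 ≈ 0.0343840.
SE = √(p₀(1−p₀)/n) = √(0.039319/3490) = 0.0033565.
z = (0.0343840 − 0.041)/0.0033565 = -0.0066160/0.0033565 = -1.9711.
Two-sided p-value ≈ 2·Φ(−1.971) = 0.0487. With α = 0.01, fail to reject H₀.

z = -1.9711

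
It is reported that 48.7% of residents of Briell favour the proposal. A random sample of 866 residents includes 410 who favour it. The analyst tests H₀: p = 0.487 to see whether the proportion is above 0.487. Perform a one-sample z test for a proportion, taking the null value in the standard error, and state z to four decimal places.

z = -0.7983

p̂ = 410/866 = 0.473441.
Under H₀, SE = √(0.487·0.513/866) = √(0.000288488) = 0.016985.
z = (0.473441 − 0.487)/0.016985 = -0.013559/0.016985 = -0.7983.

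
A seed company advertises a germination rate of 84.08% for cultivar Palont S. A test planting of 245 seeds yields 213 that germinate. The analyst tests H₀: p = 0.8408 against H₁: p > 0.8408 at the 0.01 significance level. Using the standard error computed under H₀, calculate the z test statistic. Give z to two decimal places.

p̂ = 213/245 ≈ 0.8694.
SE = √(p₀(1−p₀)/n) = √(0.13386/245) = 0.0234.
z = (0.8694 − 0.8408)/0.0234 = 0.0286/0.0234 = 1.22.
p-value = P(Z > 1.223) ≈ 0.1107. With α = 0.01, fail to reject H₀.

z = 1.22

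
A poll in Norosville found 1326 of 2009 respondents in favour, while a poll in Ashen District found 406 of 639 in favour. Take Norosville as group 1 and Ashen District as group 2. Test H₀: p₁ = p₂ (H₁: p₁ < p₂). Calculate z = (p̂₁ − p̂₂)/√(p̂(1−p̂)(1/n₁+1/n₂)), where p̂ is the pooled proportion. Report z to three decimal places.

z = 1.142

p̂₁ = 1326/2009 ≈ 0.66003, p̂₂ = 406/639 ≈ 0.63537.
Pooled p̂ = (1326+406)/(2009+639) = 1732/2648 = 0.65408.
SE = √(0.22626 × 0.00206271) = 0.02160.
z = (0.66003 − 0.63537)/0.02160 = 0.02466/0.02160 = 1.142.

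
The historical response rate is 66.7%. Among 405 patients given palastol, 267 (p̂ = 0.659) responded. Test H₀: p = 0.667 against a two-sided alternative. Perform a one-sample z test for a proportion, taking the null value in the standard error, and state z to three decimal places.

p̂ = 267/405 = 0.659259.
Standard error under H₀: √(0.667×0.333/405) = 0.023418.
z = (0.659259 − 0.667)/0.023418 = -0.007741/0.023418 = -0.331.
p-value = 2·P(Z > 0.331) ≈ 0.7410.

z = -0.331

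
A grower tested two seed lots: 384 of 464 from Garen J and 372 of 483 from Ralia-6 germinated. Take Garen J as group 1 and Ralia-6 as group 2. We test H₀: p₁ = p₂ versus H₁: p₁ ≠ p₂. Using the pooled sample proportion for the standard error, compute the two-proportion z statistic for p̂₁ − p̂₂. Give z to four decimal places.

p̂₁ = 384/464 = 0.827586, p̂₂ = 372/483 = 0.770186.
Pooled p̂ = (384+372)/(464+483) = 756/947 = 0.798310.
SE = √(0.161011 × 0.00422557) = 0.026084.
z = (0.827586 − 0.770186)/0.026084 = 0.057400/0.026084 = 2.2006.

z = 2.2006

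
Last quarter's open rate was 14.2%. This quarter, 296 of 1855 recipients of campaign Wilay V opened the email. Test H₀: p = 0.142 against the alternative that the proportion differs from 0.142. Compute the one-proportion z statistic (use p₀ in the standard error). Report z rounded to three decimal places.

z = 2.168

p̂ = 296/1855 ≈ 0.159569.
Standard error under H₀: √(0.142×0.858/1855) = 0.008104.
z = (0.159569 − 0.142)/0.008104 = 0.017569/0.008104 = 2.168.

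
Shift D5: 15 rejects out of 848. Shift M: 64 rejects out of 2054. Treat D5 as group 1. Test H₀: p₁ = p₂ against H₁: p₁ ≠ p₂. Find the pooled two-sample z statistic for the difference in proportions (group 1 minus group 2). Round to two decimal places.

p̂₁ = 15/848 = 0.01769, p̂₂ = 64/2054 = 0.03116.
Pooled p̂ = (15+64)/(848+2054) = 79/2902 = 0.02722.
SE = √(0.0264815 × 0.0016661) = 0.00664.
z = (0.01769 − 0.03116)/0.00664 = -0.01347/0.00664 = -2.03.
Two-sided p-value ≈ 2·Φ(−2.028) = 0.0426.

z = -2.03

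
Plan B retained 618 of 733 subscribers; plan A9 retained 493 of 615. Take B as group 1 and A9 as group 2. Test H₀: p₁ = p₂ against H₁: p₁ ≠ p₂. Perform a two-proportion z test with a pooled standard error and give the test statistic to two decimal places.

p̂₁ = 618/733 = 0.84311, p̂₂ = 493/615 = 0.80163.
Pooled p̂ = (618+493)/(733+615) = 1111/1348 = 0.82418.
SE = √(p̂(1−p̂)(1/n₁+1/n₂)) = √(0.82418·0.17582·0.00299027) = √(0.000433305) = 0.02082.
z = (0.84311 − 0.80163)/0.02082 = 0.04148/0.02082 = 1.99.

z = 1.99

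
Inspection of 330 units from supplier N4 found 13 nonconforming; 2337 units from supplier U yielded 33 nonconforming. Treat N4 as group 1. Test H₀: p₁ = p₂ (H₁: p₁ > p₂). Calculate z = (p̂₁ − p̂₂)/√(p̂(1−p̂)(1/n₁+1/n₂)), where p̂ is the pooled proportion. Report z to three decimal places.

p̂₁ = 13/330 = 0.039394, p̂₂ = 33/2337 = 0.014121.
Pooled p̂ = (13+33)/(330+2337) = 46/2667 = 0.017248.
SE = √(0.0169504 × 0.0034582) = 0.007656.
z = (0.039394 − 0.014121)/0.007656 = 0.025273/0.007656 = 3.301.
p-value = P(Z > 3.301) ≈ 0.0005.

z = 3.301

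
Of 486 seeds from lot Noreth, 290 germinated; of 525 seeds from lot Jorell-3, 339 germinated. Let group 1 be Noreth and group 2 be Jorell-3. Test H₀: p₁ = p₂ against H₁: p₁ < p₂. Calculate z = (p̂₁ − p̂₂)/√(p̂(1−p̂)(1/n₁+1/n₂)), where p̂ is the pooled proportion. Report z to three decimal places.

p̂₁ = 290/486 = 0.59671, p̂₂ = 339/525 = 0.64571.
Pooled p̂ = (290+339)/(486+525) = 629/1011 = 0.62216.
SE = √(0.235078 × 0.00396238) = 0.03052.
z = (0.59671 − 0.64571)/0.03052 = -0.04900/0.03052 = -1.606.
p-value = P(Z < -1.606) ≈ 0.0542.

z = -1.606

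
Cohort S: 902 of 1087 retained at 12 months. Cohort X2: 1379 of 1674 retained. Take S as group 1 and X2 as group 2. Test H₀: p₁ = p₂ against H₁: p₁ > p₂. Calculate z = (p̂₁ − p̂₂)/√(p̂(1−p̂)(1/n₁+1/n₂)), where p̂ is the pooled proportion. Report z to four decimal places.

z = 0.4086

p̂₁ = 902/1087 ≈ 0.829807, p̂₂ = 1379/1674 ≈ 0.823775.
Pooled p̂ = (902+1379)/(1087+1674) = 2281/2761 = 0.826150.
SE = √(p̂(1−p̂)(1/n₁+1/n₂)) = √(0.826150·0.173850·0.00151733) = √(0.000217929) = 0.014762.
z = (0.829807 − 0.823775)/0.014762 = 0.006032/0.014762 = 0.4086.
p-value = P(Z > 0.409) ≈ 0.3414.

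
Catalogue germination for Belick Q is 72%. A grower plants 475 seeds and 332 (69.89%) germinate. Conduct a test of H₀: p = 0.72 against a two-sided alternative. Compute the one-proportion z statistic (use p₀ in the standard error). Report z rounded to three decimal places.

z = -1.022

p̂ = 332/475 ≈ 0.69895.
Under H₀, SE = √(0.72·0.28/475) = √(0.000424421) = 0.02060.
z = (0.69895 − 0.72)/0.02060 = -0.02105/0.02060 = -1.022.
p-value = 2·P(Z > 1.022) ≈ 0.3068.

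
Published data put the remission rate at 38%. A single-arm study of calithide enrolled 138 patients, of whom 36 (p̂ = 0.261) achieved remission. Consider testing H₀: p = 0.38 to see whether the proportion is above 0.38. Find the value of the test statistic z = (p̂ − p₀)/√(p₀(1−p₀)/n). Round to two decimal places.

z = -2.88

p̂ = 36/138 ≈ 0.2609.
Standard error under H₀: √(0.38×0.62/138) = 0.0413.
z = (0.2609 − 0.38)/0.0413 = -0.1191/0.0413 = -2.88.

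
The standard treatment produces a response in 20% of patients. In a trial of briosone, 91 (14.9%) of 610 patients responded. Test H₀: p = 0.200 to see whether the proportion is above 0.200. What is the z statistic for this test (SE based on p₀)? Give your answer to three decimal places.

z = -3.138

p̂ = 91/610 ≈ 0.149180.
SE = √(p₀(1−p₀)/n) = √(0.16/610) = 0.016196.
z = (0.149180 − 0.2)/0.016196 = -0.050820/0.016196 = -3.138.
p-value = P(Z > -3.138) ≈ 0.9991.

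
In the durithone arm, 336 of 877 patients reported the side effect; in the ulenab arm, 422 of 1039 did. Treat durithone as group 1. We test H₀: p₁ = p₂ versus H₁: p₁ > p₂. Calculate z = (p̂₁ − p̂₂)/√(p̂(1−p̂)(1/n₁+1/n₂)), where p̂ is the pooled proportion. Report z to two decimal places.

p̂₁ = 336/877 = 0.3831, p̂₂ = 422/1039 = 0.4062.
Pooled p̂ = (336+422)/(877+1039) = 758/1916 = 0.3956.
SE = √(0.239104 × 0.00210271) = 0.0224.
z = (0.3831 − 0.4062)/0.0224 = -0.0231/0.0224 = -1.03.
p-value = P(Z > -1.027) ≈ 0.8479.

z = -1.03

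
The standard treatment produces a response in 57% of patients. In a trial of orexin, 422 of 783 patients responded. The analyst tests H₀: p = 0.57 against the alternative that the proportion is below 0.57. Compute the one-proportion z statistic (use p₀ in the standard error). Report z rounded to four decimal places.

p̂ = 422/783 = 0.538953.
Standard error under H₀: √(0.57×0.43/783) = 0.017693.
z = (0.538953 − 0.57)/0.017693 = -0.031047/0.017693 = -1.7548.

z = -1.7548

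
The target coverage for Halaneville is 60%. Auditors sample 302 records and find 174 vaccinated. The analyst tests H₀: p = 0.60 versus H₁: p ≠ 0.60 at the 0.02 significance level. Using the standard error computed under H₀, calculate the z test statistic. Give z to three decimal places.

z = -0.846

p̂ = 174/302 = 0.57616.
SE = √(p₀(1−p₀)/n) = √(0.24/302) = 0.02819.
z = (0.57616 − 0.6)/0.02819 = -0.02384/0.02819 = -0.846.
p-value = 2·P(Z > 0.846) ≈ 0.3977, so at α = 0.02 we fail to reject H₀.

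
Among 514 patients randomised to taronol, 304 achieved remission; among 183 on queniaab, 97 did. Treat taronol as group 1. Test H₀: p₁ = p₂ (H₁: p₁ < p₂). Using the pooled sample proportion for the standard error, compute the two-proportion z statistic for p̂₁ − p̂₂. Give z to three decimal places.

z = 1.443

p̂₁ = 304/514 = 0.59144, p̂₂ = 97/183 = 0.53005.
Pooled p̂ = (304+97)/(514+183) = 401/697 = 0.57532.
SE = √(0.244326 × 0.00741001) = 0.04255.
z = (0.59144 − 0.53005)/0.04255 = 0.06139/0.04255 = 1.443.
p-value = P(Z < 1.443) ≈ 0.9254.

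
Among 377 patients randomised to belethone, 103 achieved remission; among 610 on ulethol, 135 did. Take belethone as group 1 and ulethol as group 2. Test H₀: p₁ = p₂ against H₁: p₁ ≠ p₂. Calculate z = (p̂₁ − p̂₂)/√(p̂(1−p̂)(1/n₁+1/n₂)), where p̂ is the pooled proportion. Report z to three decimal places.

z = 1.852

p̂₁ = 103/377 = 0.27321, p̂₂ = 135/610 = 0.22131.
Pooled p̂ = (103+135)/(377+610) = 238/987 = 0.24113.
SE = √(0.182989 × 0.00429186) = 0.02802.
z = (0.27321 − 0.22131)/0.02802 = 0.05190/0.02802 = 1.852.
Two-sided p-value ≈ 2·Φ(−1.852) = 0.0640.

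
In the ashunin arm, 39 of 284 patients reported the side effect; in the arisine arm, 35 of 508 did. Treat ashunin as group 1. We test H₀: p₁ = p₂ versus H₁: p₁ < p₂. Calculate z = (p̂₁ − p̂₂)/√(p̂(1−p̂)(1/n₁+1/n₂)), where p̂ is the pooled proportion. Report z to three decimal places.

p̂₁ = 39/284 ≈ 0.13732, p̂₂ = 35/508 ≈ 0.06890.
Pooled p̂ = (39+35)/(284+508) = 74/792 = 0.09343.
SE = √(p̂(1−p̂)(1/n₁+1/n₂)) = √(0.09343·0.90657·0.00548963) = √(0.000464996) = 0.02156.
z = (0.13732 − 0.06890)/0.02156 = 0.06842/0.02156 = 3.173.

z = 3.173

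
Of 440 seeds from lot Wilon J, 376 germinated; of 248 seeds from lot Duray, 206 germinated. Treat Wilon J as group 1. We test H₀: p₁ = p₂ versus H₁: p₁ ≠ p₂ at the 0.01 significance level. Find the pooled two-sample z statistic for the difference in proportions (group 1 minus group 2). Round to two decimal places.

z = 0.83

p̂₁ = 376/440 ≈ 0.8545, p̂₂ = 206/248 ≈ 0.8306.
Pooled p̂ = (376+206)/(440+248) = 582/688 = 0.8459.
SE = √(0.130332 × 0.00630499) = 0.0287.
z = (0.8545 − 0.8306)/0.0287 = 0.0239/0.0287 = 0.83.
p-value = 2·P(Z > 0.834) ≈ 0.4044, so at α = 0.01 we fail to reject H₀.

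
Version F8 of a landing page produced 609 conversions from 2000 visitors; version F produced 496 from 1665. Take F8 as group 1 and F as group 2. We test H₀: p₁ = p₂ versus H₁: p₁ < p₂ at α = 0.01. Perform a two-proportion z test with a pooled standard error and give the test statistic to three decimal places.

p̂₁ = 609/2000 ≈ 0.30450, p̂₂ = 496/1665 ≈ 0.29790.
Pooled p̂ = (609+496)/(2000+1665) = 1105/3665 = 0.30150.
SE = √(p̂(1−p̂)(1/n₁+1/n₂)) = √(0.30150·0.69850·0.0011006) = √(0.000231784) = 0.01522.
z = (0.30450 − 0.29790)/0.01522 = 0.00660/0.01522 = 0.434.
p-value = P(Z < 0.434) ≈ 0.6677; since p > α = 0.01, fail to reject H₀.

z = 0.434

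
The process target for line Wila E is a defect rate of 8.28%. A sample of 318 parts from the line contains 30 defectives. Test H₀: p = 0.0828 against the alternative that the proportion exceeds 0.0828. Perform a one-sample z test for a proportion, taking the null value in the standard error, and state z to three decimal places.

p̂ = 30/318 ≈ 0.09434.
Standard error under H₀: √(0.0828×0.9172/318) = 0.01545.
z = (0.09434 − 0.0828)/0.01545 = 0.01154/0.01545 = 0.747.
p-value = P(Z > 0.747) ≈ 0.2276.

z = 0.747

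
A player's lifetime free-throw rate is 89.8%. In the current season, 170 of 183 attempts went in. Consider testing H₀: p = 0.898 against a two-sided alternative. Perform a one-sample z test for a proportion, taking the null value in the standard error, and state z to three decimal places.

z = 1.384

p̂ = 170/183 = 0.92896.
SE = √(p₀(1−p₀)/n) = √(0.091596/183) = 0.02237.
z = (0.92896 − 0.898)/0.02237 = 0.03096/0.02237 = 1.384.
Two-sided p-value ≈ 2·Φ(−1.384) = 0.1664.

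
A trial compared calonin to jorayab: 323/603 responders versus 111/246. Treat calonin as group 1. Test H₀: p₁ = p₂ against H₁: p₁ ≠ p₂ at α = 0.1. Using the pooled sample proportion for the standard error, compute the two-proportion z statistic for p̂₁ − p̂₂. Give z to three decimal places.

p̂₁ = 323/603 ≈ 0.53566, p̂₂ = 111/246 ≈ 0.45122.
Pooled p̂ = (323+111)/(603+246) = 434/849 = 0.51119.
SE = √(p̂(1−p̂)(1/n₁+1/n₂)) = √(0.51119·0.48881·0.00572342) = √(0.00143014) = 0.03782.
z = (0.53566 − 0.45122)/0.03782 = 0.08444/0.03782 = 2.233.
p-value = 2·P(Z > 2.233) ≈ 0.0256, so at α = 0.1 we reject H₀.

z = 2.233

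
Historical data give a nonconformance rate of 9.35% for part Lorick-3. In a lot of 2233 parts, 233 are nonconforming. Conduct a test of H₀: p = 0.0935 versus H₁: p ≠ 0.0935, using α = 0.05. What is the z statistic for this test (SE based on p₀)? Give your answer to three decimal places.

p̂ = 233/2233 ≈ 0.10434.
SE = √(p₀(1−p₀)/n) = √(0.084758/2233) = 0.00616.
z = (0.10434 − 0.0935)/0.00616 = 0.01084/0.00616 = 1.760.
Two-sided p-value ≈ 2·Φ(−1.760) = 0.0784; since p > α = 0.05, fail to reject H₀.

z = 1.760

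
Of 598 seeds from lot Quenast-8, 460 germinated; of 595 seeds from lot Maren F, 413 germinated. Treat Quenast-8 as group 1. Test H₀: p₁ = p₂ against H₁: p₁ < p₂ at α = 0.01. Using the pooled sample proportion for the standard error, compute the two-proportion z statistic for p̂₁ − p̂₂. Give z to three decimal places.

z = 2.928

p̂₁ = 460/598 = 0.76923, p̂₂ = 413/595 = 0.69412.
Pooled p̂ = (460+413)/(598+595) = 873/1193 = 0.73177.
SE = √(p̂(1−p̂)(1/n₁+1/n₂)) = √(0.73177·0.26823·0.00335291) = √(0.000658121) = 0.02565.
z = (0.76923 − 0.69412)/0.02565 = 0.07511/0.02565 = 2.928.
p-value = P(Z < 2.928) ≈ 0.9983. With α = 0.01, fail to reject H₀.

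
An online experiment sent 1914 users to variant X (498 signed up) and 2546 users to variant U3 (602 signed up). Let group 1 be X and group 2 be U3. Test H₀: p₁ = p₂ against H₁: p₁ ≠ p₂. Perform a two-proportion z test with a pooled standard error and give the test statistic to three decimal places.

z = 1.820

p̂₁ = 498/1914 = 0.260188, p̂₂ = 602/2546 = 0.236449.
Pooled p̂ = (498+602)/(1914+2546) = 1100/4460 = 0.246637.
SE = √(0.185807 × 0.000915239) = 0.013041.
z = (0.260188 − 0.236449)/0.013041 = 0.023739/0.013041 = 1.820.
p-value = 2·P(Z > 1.820) ≈ 0.0687.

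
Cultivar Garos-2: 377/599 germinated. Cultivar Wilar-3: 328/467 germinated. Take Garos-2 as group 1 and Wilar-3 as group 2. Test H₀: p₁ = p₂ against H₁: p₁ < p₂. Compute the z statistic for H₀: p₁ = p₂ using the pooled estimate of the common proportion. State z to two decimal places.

z = -2.50

p̂₁ = 377/599 = 0.6294, p̂₂ = 328/467 = 0.7024.
Pooled p̂ = (377+328)/(599+467) = 705/1066 = 0.6614.
SE = √(0.223966 × 0.00381078) = 0.0292.
z = (0.6294 − 0.7024)/0.0292 = -0.0730/0.0292 = -2.50.
p-value = P(Z < -2.498) ≈ 0.0062.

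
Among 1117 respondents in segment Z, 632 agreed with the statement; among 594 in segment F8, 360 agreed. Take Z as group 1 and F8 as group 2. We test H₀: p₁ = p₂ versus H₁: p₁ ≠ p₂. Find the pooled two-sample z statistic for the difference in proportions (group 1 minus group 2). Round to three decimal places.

z = -1.606

p̂₁ = 632/1117 ≈ 0.56580, p̂₂ = 360/594 ≈ 0.60606.
Pooled p̂ = (632+360)/(1117+594) = 992/1711 = 0.57978.
SE = √(0.243635 × 0.00257876) = 0.02507.
z = (0.56580 − 0.60606)/0.02507 = -0.04026/0.02507 = -1.606.
Two-sided p-value ≈ 2·Φ(−1.606) = 0.1082.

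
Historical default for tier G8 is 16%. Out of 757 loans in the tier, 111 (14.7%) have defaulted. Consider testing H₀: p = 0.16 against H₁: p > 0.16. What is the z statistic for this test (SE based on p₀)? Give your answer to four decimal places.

p̂ = 111/757 = 0.146631.
SE = √(p₀(1−p₀)/n) = √(0.1344/757) = 0.013325.
z = (0.146631 − 0.16)/0.013325 = -0.013369/0.013325 = -1.0033.

z = -1.0033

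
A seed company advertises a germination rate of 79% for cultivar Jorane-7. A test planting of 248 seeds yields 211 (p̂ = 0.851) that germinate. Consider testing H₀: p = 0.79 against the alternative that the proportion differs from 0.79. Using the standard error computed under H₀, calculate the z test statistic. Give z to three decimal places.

z = 2.351

p̂ = 211/248 = 0.850806.
Standard error under H₀: √(0.79×0.21/248) = 0.025864.
z = (0.850806 − 0.79)/0.025864 = 0.060806/0.025864 = 2.351.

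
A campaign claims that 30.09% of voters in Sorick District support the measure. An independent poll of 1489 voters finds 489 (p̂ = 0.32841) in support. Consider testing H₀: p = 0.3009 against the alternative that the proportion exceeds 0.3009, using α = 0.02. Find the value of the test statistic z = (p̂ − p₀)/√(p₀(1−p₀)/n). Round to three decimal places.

z = 2.314

p̂ = 489/1489 = 0.32841.
Standard error under H₀: √(0.3009×0.6991/1489) = 0.01189.
z = (0.32841 − 0.3009)/0.01189 = 0.02751/0.01189 = 2.314.
p-value = P(Z > 2.314) ≈ 0.0103, so at α = 0.02 we reject H₀.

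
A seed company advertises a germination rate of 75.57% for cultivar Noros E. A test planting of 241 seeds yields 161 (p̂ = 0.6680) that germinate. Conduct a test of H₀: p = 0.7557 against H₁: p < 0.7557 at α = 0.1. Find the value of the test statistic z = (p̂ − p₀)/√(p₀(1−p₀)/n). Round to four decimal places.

z = -3.1668

p̂ = 161/241 ≈ 0.668050.
SE = √(p₀(1−p₀)/n) = √(0.18462/241) = 0.027678.
z = (0.668050 − 0.7557)/0.027678 = -0.087650/0.027678 = -3.1668.
p-value = P(Z < -3.167) ≈ 0.0008, so at α = 0.1 we reject H₀.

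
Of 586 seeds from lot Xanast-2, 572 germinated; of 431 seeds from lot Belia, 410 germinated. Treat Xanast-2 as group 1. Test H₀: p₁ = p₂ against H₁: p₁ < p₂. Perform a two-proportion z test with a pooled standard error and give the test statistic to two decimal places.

z = 2.15

p̂₁ = 572/586 ≈ 0.97611, p̂₂ = 410/431 ≈ 0.95128.
Pooled p̂ = (572+410)/(586+431) = 982/1017 = 0.96559.
SE = √(p̂(1−p̂)(1/n₁+1/n₂)) = √(0.96559·0.03441·0.00402667) = √(0.000133808) = 0.01157.
z = (0.97611 − 0.95128)/0.01157 = 0.02483/0.01157 = 2.15.
p-value = P(Z < 2.147) ≈ 0.9841.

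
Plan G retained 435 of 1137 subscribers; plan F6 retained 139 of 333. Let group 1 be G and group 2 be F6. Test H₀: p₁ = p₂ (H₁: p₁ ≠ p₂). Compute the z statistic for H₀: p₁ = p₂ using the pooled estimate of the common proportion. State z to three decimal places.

p̂₁ = 435/1137 = 0.38259, p̂₂ = 139/333 = 0.41742.
Pooled p̂ = (435+139)/(1137+333) = 574/1470 = 0.39048.
SE = √(0.238005 × 0.00388251) = 0.03040.
z = (0.38259 − 0.41742)/0.03040 = -0.03483/0.03040 = -1.146.
Two-sided p-value ≈ 2·Φ(−1.146) = 0.2519.

z = -1.146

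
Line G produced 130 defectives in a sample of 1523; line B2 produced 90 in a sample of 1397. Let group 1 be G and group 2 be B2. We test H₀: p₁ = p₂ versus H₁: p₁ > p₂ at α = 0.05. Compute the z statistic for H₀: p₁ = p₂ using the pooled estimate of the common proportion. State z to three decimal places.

p̂₁ = 130/1523 = 0.08536, p̂₂ = 90/1397 = 0.06442.
Pooled p̂ = (130+90)/(1523+1397) = 220/2920 = 0.07534.
SE = √(p̂(1−p̂)(1/n₁+1/n₂)) = √(0.07534·0.92466·0.00137242) = √(9.56109e-05) = 0.00978.
z = (0.08536 − 0.06442)/0.00978 = 0.02094/0.00978 = 2.141.
p-value = P(Z > 2.141) ≈ 0.0161. With α = 0.05, reject H₀.

z = 2.141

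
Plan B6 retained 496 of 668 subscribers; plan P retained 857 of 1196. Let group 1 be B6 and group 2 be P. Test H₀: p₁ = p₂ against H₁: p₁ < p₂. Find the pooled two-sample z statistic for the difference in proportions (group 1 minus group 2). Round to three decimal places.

z = 1.205

p̂₁ = 496/668 = 0.742515, p̂₂ = 857/1196 = 0.716555.
Pooled p̂ = (496+857)/(668+1196) = 1353/1864 = 0.725858.
SE = √(0.198988 × 0.00233313) = 0.021547.
z = (0.742515 − 0.716555)/0.021547 = 0.025960/0.021547 = 1.205.
p-value = P(Z < 1.205) ≈ 0.8859.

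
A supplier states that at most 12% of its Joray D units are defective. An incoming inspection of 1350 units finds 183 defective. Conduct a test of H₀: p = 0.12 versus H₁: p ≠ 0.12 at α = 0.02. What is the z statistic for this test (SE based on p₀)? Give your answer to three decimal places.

p̂ = 183/1350 = 0.135556.
Under H₀, SE = √(0.12·0.88/1350) = √(7.82222e-05) = 0.008844.
z = (0.135556 − 0.12)/0.008844 = 0.015556/0.008844 = 1.759.
Two-sided p-value ≈ 2·Φ(−1.759) = 0.0786. With α = 0.02, fail to reject H₀.

z = 1.759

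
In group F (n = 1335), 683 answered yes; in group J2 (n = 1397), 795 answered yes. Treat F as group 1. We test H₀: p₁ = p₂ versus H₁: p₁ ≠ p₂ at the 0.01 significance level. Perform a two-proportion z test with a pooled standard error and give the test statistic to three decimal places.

z = -3.013

p̂₁ = 683/1335 ≈ 0.511610, p̂₂ = 795/1397 ≈ 0.569077.
Pooled p̂ = (683+795)/(1335+1397) = 1478/2732 = 0.540996.
SE = √(0.248319 × 0.00146488) = 0.019072.
z = (0.511610 − 0.569077)/0.019072 = -0.057467/0.019072 = -3.013.
Two-sided p-value ≈ 2·Φ(−3.013) = 0.0026; since p < α = 0.01, reject H₀.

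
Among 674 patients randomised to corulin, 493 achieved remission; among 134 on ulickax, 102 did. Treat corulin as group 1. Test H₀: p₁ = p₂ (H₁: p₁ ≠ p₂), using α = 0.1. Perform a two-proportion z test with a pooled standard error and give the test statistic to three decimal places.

p̂₁ = 493/674 = 0.73145, p̂₂ = 102/134 = 0.76119.
Pooled p̂ = (493+102)/(674+134) = 595/808 = 0.73639.
SE = √(p̂(1−p̂)(1/n₁+1/n₂)) = √(0.73639·0.26361·0.00894637) = √(0.00173668) = 0.04167.
z = (0.73145 − 0.76119)/0.04167 = -0.02974/0.04167 = -0.714.
Two-sided p-value ≈ 2·Φ(−0.714) = 0.4754. With α = 0.1, fail to reject H₀.

z = -0.714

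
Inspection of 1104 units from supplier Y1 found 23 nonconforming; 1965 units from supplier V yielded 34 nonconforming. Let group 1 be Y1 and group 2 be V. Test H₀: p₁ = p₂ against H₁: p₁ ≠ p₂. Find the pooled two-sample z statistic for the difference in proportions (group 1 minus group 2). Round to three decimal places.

p̂₁ = 23/1104 ≈ 0.02083, p̂₂ = 34/1965 ≈ 0.01730.
Pooled p̂ = (23+34)/(1104+1965) = 57/3069 = 0.01857.
SE = √(p̂(1−p̂)(1/n₁+1/n₂)) = √(0.01857·0.98143·0.0014147) = √(2.5787e-05) = 0.00508.
z = (0.02083 − 0.01730)/0.00508 = 0.00353/0.00508 = 0.695.

z = 0.695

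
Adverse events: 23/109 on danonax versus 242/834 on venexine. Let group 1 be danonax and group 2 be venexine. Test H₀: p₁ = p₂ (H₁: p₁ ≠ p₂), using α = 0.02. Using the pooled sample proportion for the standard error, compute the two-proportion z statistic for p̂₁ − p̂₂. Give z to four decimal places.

z = -1.7291

p̂₁ = 23/109 = 0.211009, p̂₂ = 242/834 = 0.290168.
Pooled p̂ = (23+242)/(109+834) = 265/943 = 0.281018.
SE = √(0.202047 × 0.0103734) = 0.045781.
z = (0.211009 − 0.290168)/0.045781 = -0.079159/0.045781 = -1.7291.
p-value = 2·P(Z > 1.729) ≈ 0.0838. With α = 0.02, fail to reject H₀.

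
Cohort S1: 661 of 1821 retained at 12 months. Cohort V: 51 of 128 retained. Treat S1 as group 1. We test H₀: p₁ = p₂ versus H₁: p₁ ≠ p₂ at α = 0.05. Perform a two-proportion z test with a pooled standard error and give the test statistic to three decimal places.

z = -0.805

p̂₁ = 661/1821 ≈ 0.36299, p̂₂ = 51/128 ≈ 0.39844.
Pooled p̂ = (661+51)/(1821+128) = 712/1949 = 0.36532.
SE = √(0.23186 × 0.00836165) = 0.04403.
z = (0.36299 − 0.39844)/0.04403 = -0.03545/0.04403 = -0.805.
Two-sided p-value ≈ 2·Φ(−0.805) = 0.4208, so at α = 0.05 we fail to reject H₀.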